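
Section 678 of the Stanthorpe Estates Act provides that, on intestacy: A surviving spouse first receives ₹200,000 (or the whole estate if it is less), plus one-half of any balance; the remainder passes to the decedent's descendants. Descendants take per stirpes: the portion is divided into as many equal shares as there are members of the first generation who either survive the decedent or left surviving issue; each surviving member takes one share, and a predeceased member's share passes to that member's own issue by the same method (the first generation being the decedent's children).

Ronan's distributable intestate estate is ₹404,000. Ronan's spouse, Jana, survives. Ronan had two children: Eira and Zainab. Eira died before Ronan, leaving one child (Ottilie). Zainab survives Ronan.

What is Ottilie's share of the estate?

Jana first takes ₹200,000, leaving a balance of ₹204,000. Jana then takes one-half of the balance (₹102,000), for a total of ₹302,000. The remaining ₹102,000 passes to the descendants.
The descendants' portion (₹102,000) is divided into 2 shares of ₹51,000: Zainab takes ₹51,000; Eira's ₹51,000 share passes to Eira's issue.
Eira's share (₹51,000) passes entirely to Ottilie.

Ottilie receives ₹51,000.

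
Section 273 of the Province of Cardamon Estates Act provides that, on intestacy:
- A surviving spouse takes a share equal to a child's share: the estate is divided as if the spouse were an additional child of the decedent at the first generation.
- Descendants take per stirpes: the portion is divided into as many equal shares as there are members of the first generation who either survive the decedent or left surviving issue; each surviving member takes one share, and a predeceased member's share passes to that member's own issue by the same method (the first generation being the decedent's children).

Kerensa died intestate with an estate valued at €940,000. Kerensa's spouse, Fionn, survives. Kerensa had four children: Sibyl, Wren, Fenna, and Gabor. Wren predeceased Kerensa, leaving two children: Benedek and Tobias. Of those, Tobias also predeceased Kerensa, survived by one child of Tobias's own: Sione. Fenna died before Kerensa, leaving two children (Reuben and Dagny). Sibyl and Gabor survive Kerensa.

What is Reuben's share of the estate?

Reuben receives €94,000.

The spouse counts as an additional share at the children's level, so there are 5 primary shares of €188,000. Fionn takes one such share (€188,000).
The children's combined portion (€752,000) is divided into 4 shares of €188,000: Sibyl and Gabor each take €188,000; Wren's €188,000 share passes to Wren's issue; Fenna's €188,000 share passes to Fenna's issue.
Wren's share (€188,000) is divided into 2 shares of €94,000: Benedek takes €94,000; Tobias's €94,000 share passes to Tobias's issue.
Tobias's share (€94,000) passes entirely to Sione.
Fenna's share (€188,000) is divided into 2 shares of €94,000: Reuben and Dagny each take €94,000.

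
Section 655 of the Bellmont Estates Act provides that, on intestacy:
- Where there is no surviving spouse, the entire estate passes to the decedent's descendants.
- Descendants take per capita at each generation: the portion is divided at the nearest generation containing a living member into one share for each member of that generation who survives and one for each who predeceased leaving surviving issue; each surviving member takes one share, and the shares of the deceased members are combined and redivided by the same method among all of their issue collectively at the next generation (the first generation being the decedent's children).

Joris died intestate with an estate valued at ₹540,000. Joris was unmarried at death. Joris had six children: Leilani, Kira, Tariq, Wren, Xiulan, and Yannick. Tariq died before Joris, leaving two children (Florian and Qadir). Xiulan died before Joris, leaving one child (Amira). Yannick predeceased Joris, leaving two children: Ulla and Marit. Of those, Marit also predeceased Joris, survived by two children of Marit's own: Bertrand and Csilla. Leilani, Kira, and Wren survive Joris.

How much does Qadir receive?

Qadir receives ₹54,000.

The entire ₹540,000 passes to the descendants.
That amount (₹540,000) is divided at the children's generation into 6 shares of ₹90,000. Leilani, Kira, and Wren each take ₹90,000. The 3 shares of the deceased (Tariq, Xiulan, and Yannick) are combined into a pool of ₹270,000.
That pool (₹270,000) is divided at the grandchildren's generation into 5 shares of ₹54,000. Florian, Qadir, Amira, and Ulla each take ₹54,000. The remaining share for the deceased Marit (₹54,000) is carried to the next generation.
That pool (₹54,000) is divided at the great-grandchildren's generation equally among Bertrand and Csilla: ₹27,000 each.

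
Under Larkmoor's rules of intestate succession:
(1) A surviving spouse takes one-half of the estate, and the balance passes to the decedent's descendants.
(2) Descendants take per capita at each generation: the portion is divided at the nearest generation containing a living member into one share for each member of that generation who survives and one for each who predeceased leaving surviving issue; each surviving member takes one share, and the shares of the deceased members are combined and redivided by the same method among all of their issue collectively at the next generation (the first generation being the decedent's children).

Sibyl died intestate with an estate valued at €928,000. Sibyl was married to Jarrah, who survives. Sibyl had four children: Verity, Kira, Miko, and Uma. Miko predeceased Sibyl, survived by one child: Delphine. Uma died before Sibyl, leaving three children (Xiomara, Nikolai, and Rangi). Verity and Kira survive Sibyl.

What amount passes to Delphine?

Delphine receives €58,000.

Jarrah takes one-half of €928,000 = €464,000. The remaining €464,000 passes to the descendants.
The descendants' portion (€464,000) is divided at the children's generation into 4 shares of €116,000. Verity and Kira each take €116,000. The 2 shares of the deceased (Miko and Uma) are combined into a pool of €232,000.
That pool (€232,000) is divided at the grandchildren's generation equally among Delphine, Xiomara, Nikolai, and Rangi: €58,000 each.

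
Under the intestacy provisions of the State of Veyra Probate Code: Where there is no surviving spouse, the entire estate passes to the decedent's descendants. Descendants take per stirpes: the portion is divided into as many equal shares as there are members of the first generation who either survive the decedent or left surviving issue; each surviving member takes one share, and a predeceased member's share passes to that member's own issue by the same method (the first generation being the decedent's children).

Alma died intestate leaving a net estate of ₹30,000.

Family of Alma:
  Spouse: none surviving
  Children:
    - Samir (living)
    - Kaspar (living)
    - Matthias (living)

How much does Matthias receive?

Matthias receives ₹10,000.

The entire ₹30,000 passes to the descendants.
That amount (₹30,000) is divided into 3 shares of ₹10,000: Samir, Kaspar, and Matthias each take ₹10,000.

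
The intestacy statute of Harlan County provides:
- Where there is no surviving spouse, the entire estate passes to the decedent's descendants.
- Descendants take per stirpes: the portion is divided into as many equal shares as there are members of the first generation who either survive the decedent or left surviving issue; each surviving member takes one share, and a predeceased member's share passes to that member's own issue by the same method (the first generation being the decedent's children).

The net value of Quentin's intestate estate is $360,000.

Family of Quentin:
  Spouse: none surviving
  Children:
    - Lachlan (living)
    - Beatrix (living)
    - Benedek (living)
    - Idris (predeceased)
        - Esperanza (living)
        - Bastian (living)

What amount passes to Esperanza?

Esperanza receives $45,000.

The entire $360,000 passes to the descendants.
That amount ($360,000) is divided into 4 shares of $90,000: Lachlan, Beatrix, and Benedek each take $90,000; Idris's $90,000 share passes to Idris's issue.
Idris's share ($90,000) is divided into 2 shares of $45,000: Esperanza and Bastian each take $45,000.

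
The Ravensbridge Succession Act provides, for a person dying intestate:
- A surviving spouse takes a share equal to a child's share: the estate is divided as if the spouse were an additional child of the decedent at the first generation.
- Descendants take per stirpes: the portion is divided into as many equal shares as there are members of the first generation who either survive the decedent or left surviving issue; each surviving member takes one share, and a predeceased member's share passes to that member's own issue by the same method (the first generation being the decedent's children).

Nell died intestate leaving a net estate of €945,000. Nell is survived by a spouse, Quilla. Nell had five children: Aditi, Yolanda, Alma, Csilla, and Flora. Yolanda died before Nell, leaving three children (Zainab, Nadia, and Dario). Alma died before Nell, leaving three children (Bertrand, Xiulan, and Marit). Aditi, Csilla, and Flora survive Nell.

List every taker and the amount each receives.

Quilla: €157,500; Aditi: €157,500; Zainab: €52,500; Nadia: €52,500; Dario: €52,500; Bertrand: €52,500; Xiulan: €52,500; Marit: €52,500; Csilla: €157,500; Flora: €157,500

The spouse counts as an additional share at the children's level, so there are 6 primary shares of €157,500. Quilla takes one such share (€157,500).
The children's combined portion (€787,500) is divided into 5 shares of €157,500: Aditi, Csilla, and Flora each take €157,500; Yolanda's €157,500 share passes to Yolanda's issue; Alma's €157,500 share passes to Alma's issue.
Yolanda's share (€157,500) is divided into 3 shares of €52,500: Zainab, Nadia, and Dario each take €52,500.
Alma's share (€157,500) is divided into 3 shares of €52,500: Bertrand, Xiulan, and Marit each take €52,500.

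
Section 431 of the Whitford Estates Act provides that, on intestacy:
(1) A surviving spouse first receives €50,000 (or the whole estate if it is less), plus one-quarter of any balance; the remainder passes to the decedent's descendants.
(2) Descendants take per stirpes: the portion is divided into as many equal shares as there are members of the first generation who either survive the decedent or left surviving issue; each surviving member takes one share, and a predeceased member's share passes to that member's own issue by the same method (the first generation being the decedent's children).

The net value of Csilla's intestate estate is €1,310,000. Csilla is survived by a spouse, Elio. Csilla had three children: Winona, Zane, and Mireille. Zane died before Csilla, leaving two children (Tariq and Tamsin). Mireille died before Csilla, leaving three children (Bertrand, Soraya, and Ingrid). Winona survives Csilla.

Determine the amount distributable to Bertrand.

Bertrand receives €105,000.

Elio first takes €50,000, leaving a balance of €1,260,000. Elio then takes one-quarter of the balance (€315,000), for a total of €365,000. The remaining €945,000 passes to the descendants.
The descendants' portion (€945,000) is divided into 3 shares of €315,000: Winona takes €315,000; Zane's €315,000 share passes to Zane's issue; Mireille's €315,000 share passes to Mireille's issue.
Zane's share (€315,000) is divided into 2 shares of €157,500: Tariq and Tamsin each take €157,500.
Mireille's share (€315,000) is divided into 3 shares of €105,000: Bertrand, Soraya, and Ingrid each take €105,000.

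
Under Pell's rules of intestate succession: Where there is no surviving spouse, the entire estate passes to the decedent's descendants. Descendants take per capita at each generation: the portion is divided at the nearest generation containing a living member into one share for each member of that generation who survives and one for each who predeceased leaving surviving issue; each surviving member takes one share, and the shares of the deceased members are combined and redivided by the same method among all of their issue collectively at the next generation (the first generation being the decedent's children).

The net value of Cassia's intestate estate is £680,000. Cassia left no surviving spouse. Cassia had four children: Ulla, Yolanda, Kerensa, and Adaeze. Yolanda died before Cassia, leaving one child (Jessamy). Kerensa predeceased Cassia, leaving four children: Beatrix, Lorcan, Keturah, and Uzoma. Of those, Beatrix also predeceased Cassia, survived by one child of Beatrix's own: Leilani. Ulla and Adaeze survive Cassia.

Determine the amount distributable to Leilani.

Leilani receives £68,000.

The entire £680,000 passes to the descendants.
That amount (£680,000) is divided at the children's generation into 4 shares of £170,000. Ulla and Adaeze each take £170,000. The 2 shares of the deceased (Yolanda and Kerensa) are combined into a pool of £340,000.
That pool (£340,000) is divided at the grandchildren's generation into 5 shares of £68,000. Jessamy, Lorcan, Keturah, and Uzoma each take £68,000. The remaining share for the deceased Beatrix (£68,000) is carried to the next generation.
That pool (£68,000) passes entirely to Leilani, the sole taker at the great-grandchildren's generation.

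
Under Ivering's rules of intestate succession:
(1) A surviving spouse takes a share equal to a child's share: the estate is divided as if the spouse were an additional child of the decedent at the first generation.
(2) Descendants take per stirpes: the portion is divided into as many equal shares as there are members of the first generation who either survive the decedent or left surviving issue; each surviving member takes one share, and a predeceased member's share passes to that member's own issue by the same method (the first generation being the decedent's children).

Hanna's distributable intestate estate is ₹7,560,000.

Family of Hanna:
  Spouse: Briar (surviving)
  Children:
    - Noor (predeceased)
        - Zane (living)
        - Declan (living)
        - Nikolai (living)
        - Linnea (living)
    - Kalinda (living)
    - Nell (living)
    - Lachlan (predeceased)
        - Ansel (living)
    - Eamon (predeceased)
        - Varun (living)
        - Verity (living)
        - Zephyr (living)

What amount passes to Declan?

Declan receives ₹315,000.

The spouse counts as an additional share at the children's level, so there are 6 primary shares of ₹1,260,000. Briar takes one such share (₹1,260,000).
The children's combined portion (₹6,300,000) is divided into 5 shares of ₹1,260,000: Kalinda and Nell each take ₹1,260,000; Noor's ₹1,260,000 share passes to Noor's issue; Lachlan's ₹1,260,000 share passes to Lachlan's issue; Eamon's ₹1,260,000 share passes to Eamon's issue.
Noor's share (₹1,260,000) is divided into 4 shares of ₹315,000: Zane, Declan, Nikolai, and Linnea each take ₹315,000.
Lachlan's share (₹1,260,000) passes entirely to Ansel.
Eamon's share (₹1,260,000) is divided into 3 shares of ₹420,000: Varun, Verity, and Zephyr each take ₹420,000.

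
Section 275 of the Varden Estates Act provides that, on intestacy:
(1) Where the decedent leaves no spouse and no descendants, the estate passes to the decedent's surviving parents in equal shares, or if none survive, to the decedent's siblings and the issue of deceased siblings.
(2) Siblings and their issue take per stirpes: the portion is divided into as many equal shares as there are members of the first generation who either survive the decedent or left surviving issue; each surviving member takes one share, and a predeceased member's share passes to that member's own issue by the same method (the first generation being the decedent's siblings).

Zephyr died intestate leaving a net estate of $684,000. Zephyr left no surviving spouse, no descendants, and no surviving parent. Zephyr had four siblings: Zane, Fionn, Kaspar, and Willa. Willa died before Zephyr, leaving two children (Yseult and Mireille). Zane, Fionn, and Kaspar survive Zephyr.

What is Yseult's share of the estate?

The entire $684,000 passes to the siblings and their issue.
That amount ($684,000) is divided into 4 shares of $171,000: Zane, Fionn, and Kaspar each take $171,000; Willa's $171,000 share passes to Willa's issue.
Willa's share ($171,000) is divided into 2 shares of $85,500: Yseult and Mireille each take $85,500.

Yseult receives $85,500.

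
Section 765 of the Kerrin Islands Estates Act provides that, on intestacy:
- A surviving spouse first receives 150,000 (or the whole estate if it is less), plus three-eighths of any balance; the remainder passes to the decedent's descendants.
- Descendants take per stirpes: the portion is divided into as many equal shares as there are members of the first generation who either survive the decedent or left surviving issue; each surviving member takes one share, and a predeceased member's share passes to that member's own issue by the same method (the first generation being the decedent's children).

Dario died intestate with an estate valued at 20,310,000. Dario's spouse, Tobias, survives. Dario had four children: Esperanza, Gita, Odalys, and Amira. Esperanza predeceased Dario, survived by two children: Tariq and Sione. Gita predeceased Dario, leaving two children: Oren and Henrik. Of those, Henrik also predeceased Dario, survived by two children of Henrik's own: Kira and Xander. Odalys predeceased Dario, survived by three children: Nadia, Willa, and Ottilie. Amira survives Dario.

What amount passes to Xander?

Xander receives 787,500.

Tobias first takes 150,000, leaving a balance of 20,160,000. Tobias then takes three-eighths of the balance (7,560,000), for a total of 7,710,000. The remaining 12,600,000 passes to the descendants.
The descendants' portion (12,600,000) is divided into 4 shares of 3,150,000: Amira takes 3,150,000; Esperanza's 3,150,000 share passes to Esperanza's issue; Gita's 3,150,000 share passes to Gita's issue; Odalys's 3,150,000 share passes to Odalys's issue.
Esperanza's share (3,150,000) is divided into 2 shares of 1,575,000: Tariq and Sione each take 1,575,000.
Gita's share (3,150,000) is divided into 2 shares of 1,575,000: Oren takes 1,575,000; Henrik's 1,575,000 share passes to Henrik's issue.
Henrik's share (1,575,000) is divided into 2 shares of 787,500: Kira and Xander each take 787,500.
Odalys's share (3,150,000) is divided into 3 shares of 1,050,000: Nadia, Willa, and Ottilie each take 1,050,000.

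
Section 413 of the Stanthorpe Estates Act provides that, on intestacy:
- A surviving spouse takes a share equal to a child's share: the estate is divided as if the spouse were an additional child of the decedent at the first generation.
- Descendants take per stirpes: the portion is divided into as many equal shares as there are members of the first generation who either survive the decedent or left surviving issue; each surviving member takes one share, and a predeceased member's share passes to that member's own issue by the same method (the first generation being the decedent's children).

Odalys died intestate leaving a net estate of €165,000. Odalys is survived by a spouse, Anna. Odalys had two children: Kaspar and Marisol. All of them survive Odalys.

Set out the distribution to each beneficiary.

Anna: €55,000; Kaspar: €55,000; Marisol: €55,000

The spouse counts as an additional share at the children's level, so there are 3 primary shares of €55,000. Anna takes one such share (€55,000).
The children's combined portion (€110,000) is divided into 2 shares of €55,000: Kaspar and Marisol each take €55,000.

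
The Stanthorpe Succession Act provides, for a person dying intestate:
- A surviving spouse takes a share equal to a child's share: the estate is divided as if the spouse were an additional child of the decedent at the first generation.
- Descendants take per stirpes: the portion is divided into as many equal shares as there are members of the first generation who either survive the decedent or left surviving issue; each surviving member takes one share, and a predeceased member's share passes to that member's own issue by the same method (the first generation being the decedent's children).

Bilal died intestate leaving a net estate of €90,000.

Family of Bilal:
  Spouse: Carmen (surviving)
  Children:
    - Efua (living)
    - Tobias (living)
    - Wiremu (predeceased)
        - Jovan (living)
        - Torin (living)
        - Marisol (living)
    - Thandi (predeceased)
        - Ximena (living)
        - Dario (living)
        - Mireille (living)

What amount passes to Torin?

The spouse counts as an additional share at the children's level, so there are 5 primary shares of €18,000. Carmen takes one such share (€18,000).
The children's combined portion (€72,000) is divided into 4 shares of €18,000: Efua and Tobias each take €18,000; Wiremu's €18,000 share passes to Wiremu's issue; Thandi's €18,000 share passes to Thandi's issue.
Wiremu's share (€18,000) is divided into 3 shares of €6,000: Jovan, Torin, and Marisol each take €6,000.
Thandi's share (€18,000) is divided into 3 shares of €6,000: Ximena, Dario, and Mireille each take €6,000.

Torin receives €6,000.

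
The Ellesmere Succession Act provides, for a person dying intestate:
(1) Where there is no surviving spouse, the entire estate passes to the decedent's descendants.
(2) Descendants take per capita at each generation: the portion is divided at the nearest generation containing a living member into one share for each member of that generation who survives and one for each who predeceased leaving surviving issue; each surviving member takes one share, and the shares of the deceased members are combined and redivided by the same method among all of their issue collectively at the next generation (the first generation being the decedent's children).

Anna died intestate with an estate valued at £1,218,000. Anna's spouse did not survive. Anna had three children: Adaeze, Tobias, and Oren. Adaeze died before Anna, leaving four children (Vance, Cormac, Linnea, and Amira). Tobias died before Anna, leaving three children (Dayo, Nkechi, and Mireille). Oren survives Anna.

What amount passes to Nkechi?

The entire £1,218,000 passes to the descendants.
That amount (£1,218,000) is divided at the children's generation into 3 shares of £406,000. Oren takes £406,000. The 2 shares of the deceased (Adaeze and Tobias) are combined into a pool of £812,000.
That pool (£812,000) is divided at the grandchildren's generation equally among Vance, Cormac, Linnea, Amira, Dayo, Nkechi, and Mireille: £116,000 each.

Nkechi receives £116,000.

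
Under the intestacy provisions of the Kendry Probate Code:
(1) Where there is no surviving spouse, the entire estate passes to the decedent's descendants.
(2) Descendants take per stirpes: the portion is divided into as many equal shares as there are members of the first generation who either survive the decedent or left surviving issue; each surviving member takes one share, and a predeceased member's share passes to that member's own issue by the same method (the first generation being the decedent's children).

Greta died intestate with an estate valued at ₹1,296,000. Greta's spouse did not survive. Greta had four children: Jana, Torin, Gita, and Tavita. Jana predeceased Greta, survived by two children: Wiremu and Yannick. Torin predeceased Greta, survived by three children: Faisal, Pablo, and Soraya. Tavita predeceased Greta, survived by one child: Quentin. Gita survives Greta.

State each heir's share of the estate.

The entire ₹1,296,000 passes to the descendants.
That amount (₹1,296,000) is divided into 4 shares of ₹324,000: Gita takes ₹324,000; Jana's ₹324,000 share passes to Jana's issue; Torin's ₹324,000 share passes to Torin's issue; Tavita's ₹324,000 share passes to Tavita's issue.
Jana's share (₹324,000) is divided into 2 shares of ₹162,000: Wiremu and Yannick each take ₹162,000.
Torin's share (₹324,000) is divided into 3 shares of ₹108,000: Faisal, Pablo, and Soraya each take ₹108,000.
Tavita's share (₹324,000) passes entirely to Quentin.

Wiremu: ₹162,000; Yannick: ₹162,000; Faisal: ₹108,000; Pablo: ₹108,000; Soraya: ₹108,000; Gita: ₹324,000; Quentin: ₹324,000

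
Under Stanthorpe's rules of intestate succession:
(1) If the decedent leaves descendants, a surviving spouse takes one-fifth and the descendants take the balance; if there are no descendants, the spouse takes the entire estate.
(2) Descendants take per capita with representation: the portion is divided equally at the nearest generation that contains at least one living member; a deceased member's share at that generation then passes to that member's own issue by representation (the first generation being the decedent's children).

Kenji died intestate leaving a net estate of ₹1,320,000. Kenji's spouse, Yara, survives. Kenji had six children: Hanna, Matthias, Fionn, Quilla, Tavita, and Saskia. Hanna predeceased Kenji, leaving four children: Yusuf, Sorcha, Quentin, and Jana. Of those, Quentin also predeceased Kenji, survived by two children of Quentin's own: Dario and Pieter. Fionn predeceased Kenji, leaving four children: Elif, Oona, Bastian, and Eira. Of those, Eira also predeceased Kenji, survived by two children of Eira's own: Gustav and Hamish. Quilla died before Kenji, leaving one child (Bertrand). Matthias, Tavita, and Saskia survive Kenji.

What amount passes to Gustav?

Yara takes one-fifth of ₹1,320,000 = ₹264,000. The remaining ₹1,056,000 passes to the descendants.
The descendants' portion (₹1,056,000) is divided into 6 shares of ₹176,000: Matthias, Tavita, and Saskia each take ₹176,000; Hanna's ₹176,000 share passes to Hanna's issue; Fionn's ₹176,000 share passes to Fionn's issue; Quilla's ₹176,000 share passes to Quilla's issue.
Hanna's share (₹176,000) is divided into 4 shares of ₹44,000: Yusuf, Sorcha, and Jana each take ₹44,000; Quentin's ₹44,000 share passes to Quentin's issue.
Quentin's share (₹44,000) is divided into 2 shares of ₹22,000: Dario and Pieter each take ₹22,000.
Fionn's share (₹176,000) is divided into 4 shares of ₹44,000: Elif, Oona, and Bastian each take ₹44,000; Eira's ₹44,000 share passes to Eira's issue.
Eira's share (₹44,000) is divided into 2 shares of ₹22,000: Gustav and Hamish each take ₹22,000.
Quilla's share (₹176,000) passes entirely to Bertrand.

Gustav receives ₹22,000.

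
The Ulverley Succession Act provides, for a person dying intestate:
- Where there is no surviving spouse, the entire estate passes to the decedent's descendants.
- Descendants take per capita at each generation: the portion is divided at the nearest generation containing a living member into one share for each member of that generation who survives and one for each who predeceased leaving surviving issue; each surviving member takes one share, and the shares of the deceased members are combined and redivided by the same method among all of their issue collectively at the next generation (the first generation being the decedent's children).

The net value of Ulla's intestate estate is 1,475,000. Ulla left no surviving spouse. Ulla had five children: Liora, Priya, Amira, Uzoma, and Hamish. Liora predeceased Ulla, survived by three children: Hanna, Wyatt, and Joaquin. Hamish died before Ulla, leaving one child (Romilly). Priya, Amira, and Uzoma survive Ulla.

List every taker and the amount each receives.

Hanna: 147,500; Wyatt: 147,500; Joaquin: 147,500; Priya: 295,000; Amira: 295,000; Uzoma: 295,000; Romilly: 147,500

The entire 1,475,000 passes to the descendants.
That amount (1,475,000) is divided at the children's generation into 5 shares of 295,000. Priya, Amira, and Uzoma each take 295,000. The 2 shares of the deceased (Liora and Hamish) are combined into a pool of 590,000.
That pool (590,000) is divided at the grandchildren's generation equally among Hanna, Wyatt, Joaquin, and Romilly: 147,500 each.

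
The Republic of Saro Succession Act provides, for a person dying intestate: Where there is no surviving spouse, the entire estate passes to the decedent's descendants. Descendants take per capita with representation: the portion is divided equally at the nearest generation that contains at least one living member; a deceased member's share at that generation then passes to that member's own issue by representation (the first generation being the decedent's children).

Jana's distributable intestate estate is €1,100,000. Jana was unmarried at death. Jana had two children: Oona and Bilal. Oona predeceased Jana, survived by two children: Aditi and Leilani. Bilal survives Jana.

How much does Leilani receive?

The entire €1,100,000 passes to the descendants.
That amount (€1,100,000) is divided into 2 shares of €550,000: Bilal takes €550,000; Oona's €550,000 share passes to Oona's issue.
Oona's share (€550,000) is divided into 2 shares of €275,000: Aditi and Leilani each take €275,000.

Leilani receives €275,000.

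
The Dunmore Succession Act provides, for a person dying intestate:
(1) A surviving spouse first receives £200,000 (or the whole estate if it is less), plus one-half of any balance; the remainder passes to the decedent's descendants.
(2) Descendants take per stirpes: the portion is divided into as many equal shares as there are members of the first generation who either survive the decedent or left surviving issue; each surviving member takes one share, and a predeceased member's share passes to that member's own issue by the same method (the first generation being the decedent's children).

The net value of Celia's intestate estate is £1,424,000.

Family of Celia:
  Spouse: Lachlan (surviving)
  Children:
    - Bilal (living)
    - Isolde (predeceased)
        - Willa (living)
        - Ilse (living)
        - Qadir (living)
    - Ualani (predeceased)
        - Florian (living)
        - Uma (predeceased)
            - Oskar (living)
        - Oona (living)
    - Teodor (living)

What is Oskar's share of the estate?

Lachlan first takes £200,000, leaving a balance of £1,224,000. Lachlan then takes one-half of the balance (£612,000), for a total of £812,000. The remaining £612,000 passes to the descendants.
The descendants' portion (£612,000) is divided into 4 shares of £153,000: Bilal and Teodor each take £153,000; Isolde's £153,000 share passes to Isolde's issue; Ualani's £153,000 share passes to Ualani's issue.
Isolde's share (£153,000) is divided into 3 shares of £51,000: Willa, Ilse, and Qadir each take £51,000.
Ualani's share (£153,000) is divided into 3 shares of £51,000: Florian and Oona each take £51,000; Uma's £51,000 share passes to Uma's issue.
Uma's share (£51,000) passes entirely to Oskar.

Oskar receives £51,000.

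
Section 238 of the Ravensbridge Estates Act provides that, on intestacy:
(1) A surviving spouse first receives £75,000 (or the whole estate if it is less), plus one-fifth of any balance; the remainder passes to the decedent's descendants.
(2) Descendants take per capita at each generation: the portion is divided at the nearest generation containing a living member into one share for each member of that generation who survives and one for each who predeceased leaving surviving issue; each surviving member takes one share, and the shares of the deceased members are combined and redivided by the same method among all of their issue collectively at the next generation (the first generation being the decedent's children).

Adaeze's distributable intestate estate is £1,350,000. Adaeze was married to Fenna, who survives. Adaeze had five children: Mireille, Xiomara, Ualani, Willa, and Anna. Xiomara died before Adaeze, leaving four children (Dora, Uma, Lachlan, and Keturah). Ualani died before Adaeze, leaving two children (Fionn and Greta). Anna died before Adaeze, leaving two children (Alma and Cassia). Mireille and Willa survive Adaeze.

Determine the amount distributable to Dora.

Dora receives £76,500.

Fenna first takes £75,000, leaving a balance of £1,275,000. Fenna then takes one-fifth of the balance (£255,000), for a total of £330,000. The remaining £1,020,000 passes to the descendants.
The descendants' portion (£1,020,000) is divided at the children's generation into 5 shares of £204,000. Mireille and Willa each take £204,000. The 3 shares of the deceased (Xiomara, Ualani, and Anna) are combined into a pool of £612,000.
That pool (£612,000) is divided at the grandchildren's generation equally among Dora, Uma, Lachlan, Keturah, Fionn, Greta, Alma, and Cassia: £76,500 each.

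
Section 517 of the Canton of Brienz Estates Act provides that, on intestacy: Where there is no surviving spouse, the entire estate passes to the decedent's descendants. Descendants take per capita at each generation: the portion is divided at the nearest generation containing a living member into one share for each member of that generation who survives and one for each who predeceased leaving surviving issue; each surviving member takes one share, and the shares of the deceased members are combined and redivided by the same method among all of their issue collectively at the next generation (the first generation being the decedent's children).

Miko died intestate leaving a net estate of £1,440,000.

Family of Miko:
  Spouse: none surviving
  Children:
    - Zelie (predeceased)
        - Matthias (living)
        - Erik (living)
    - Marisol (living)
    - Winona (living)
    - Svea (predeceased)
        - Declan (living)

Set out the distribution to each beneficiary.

The entire £1,440,000 passes to the descendants.
That amount (£1,440,000) is divided at the children's generation into 4 shares of £360,000. Marisol and Winona each take £360,000. The 2 shares of the deceased (Zelie and Svea) are combined into a pool of £720,000.
That pool (£720,000) is divided at the grandchildren's generation equally among Matthias, Erik, and Declan: £240,000 each.

Matthias: £240,000; Erik: £240,000; Marisol: £360,000; Winona: £360,000; Declan: £240,000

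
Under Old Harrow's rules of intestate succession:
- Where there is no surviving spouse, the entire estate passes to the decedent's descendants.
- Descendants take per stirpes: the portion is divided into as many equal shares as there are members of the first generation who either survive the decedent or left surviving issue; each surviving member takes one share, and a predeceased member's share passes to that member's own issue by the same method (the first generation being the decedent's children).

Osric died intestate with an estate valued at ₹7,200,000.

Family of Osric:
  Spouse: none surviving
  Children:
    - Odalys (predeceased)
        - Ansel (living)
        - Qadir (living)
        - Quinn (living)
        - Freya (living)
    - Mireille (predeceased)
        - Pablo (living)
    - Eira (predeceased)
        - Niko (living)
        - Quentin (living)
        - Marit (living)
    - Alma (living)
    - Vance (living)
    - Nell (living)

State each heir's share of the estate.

Ansel: ₹300,000; Qadir: ₹300,000; Quinn: ₹300,000; Freya: ₹300,000; Pablo: ₹1,200,000; Niko: ₹400,000; Quentin: ₹400,000; Marit: ₹400,000; Alma: ₹1,200,000; Vance: ₹1,200,000; Nell: ₹1,200,000

The entire ₹7,200,000 passes to the descendants.
That amount (₹7,200,000) is divided into 6 shares of ₹1,200,000: Alma, Vance, and Nell each take ₹1,200,000; Odalys's ₹1,200,000 share passes to Odalys's issue; Mireille's ₹1,200,000 share passes to Mireille's issue; Eira's ₹1,200,000 share passes to Eira's issue.
Odalys's share (₹1,200,000) is divided into 4 shares of ₹300,000: Ansel, Qadir, Quinn, and Freya each take ₹300,000.
Mireille's share (₹1,200,000) passes entirely to Pablo.
Eira's share (₹1,200,000) is divided into 3 shares of ₹400,000: Niko, Quentin, and Marit each take ₹400,000.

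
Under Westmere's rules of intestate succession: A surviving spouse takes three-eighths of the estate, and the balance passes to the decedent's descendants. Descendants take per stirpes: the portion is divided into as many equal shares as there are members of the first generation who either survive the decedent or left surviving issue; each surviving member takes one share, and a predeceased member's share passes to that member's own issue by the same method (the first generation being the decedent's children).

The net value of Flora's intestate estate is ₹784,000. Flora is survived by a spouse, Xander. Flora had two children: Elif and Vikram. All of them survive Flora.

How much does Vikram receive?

Vikram receives ₹245,000.

Xander takes three-eighths of ₹784,000 = ₹294,000. The remaining ₹490,000 passes to the descendants.
The descendants' portion (₹490,000) is divided into 2 shares of ₹245,000: Elif and Vikram each take ₹245,000.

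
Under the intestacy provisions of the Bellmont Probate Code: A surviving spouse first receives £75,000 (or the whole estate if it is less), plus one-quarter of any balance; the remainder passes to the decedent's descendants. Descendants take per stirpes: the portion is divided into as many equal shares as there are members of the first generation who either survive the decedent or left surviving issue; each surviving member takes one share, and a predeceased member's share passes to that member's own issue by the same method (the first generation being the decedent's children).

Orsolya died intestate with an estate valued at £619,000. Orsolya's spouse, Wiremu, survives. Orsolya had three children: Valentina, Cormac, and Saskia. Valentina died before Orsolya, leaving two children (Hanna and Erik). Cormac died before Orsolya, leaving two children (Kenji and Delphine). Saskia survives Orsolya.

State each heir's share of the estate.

Wiremu: £211,000; Hanna: £68,000; Erik: £68,000; Kenji: £68,000; Delphine: £68,000; Saskia: £136,000

Wiremu first takes £75,000, leaving a balance of £544,000. Wiremu then takes one-quarter of the balance (£136,000), for a total of £211,000. The remaining £408,000 passes to the descendants.
The descendants' portion (£408,000) is divided into 3 shares of £136,000: Saskia takes £136,000; Valentina's £136,000 share passes to Valentina's issue; Cormac's £136,000 share passes to Cormac's issue.
Valentina's share (£136,000) is divided into 2 shares of £68,000: Hanna and Erik each take £68,000.
Cormac's share (£136,000) is divided into 2 shares of £68,000: Kenji and Delphine each take £68,000.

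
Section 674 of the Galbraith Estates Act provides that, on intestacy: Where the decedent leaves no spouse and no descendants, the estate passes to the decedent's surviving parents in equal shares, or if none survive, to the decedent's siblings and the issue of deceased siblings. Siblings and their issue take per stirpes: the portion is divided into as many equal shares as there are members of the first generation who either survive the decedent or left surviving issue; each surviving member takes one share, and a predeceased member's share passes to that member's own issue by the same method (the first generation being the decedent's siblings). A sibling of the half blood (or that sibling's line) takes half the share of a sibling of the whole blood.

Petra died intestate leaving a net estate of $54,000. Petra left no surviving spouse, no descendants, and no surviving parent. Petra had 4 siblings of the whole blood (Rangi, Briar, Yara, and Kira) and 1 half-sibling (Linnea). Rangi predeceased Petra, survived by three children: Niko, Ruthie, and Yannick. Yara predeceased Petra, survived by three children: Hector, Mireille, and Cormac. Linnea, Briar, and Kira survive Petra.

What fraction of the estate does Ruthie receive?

The entire $54,000 passes to the siblings and their issue.
Counting each half-blood sibling's line as half a unit, there are 9/2 units in $54,000, so one unit is $12,000. Whole-blood lines (Rangi, Briar, Yara, and Kira) take $12,000 each; half-blood lines (Linnea) take $6,000 each.
Rangi's share ($12,000) is divided into 3 shares of $4,000: Niko, Ruthie, and Yannick each take $4,000.
Yara's share ($12,000) is divided into 3 shares of $4,000: Hector, Mireille, and Cormac each take $4,000.

Ruthie receives 2/27 of the estate.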